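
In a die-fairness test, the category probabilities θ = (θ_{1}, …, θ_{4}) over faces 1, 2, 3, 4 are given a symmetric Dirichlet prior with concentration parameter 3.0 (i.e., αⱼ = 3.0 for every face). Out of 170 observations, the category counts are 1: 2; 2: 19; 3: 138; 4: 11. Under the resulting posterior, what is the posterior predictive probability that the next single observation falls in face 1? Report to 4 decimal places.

The Dirichlet prior is conjugate to the Multinomial likelihood: each posterior αⱼ = prior αⱼ + observed count nⱼ.
Posterior concentration: (5.0, 22.0, 141.0, 14.0), total = 182.0.
P(next = 1 | data) = α_{1}/Σα = 0.0275.

0.0275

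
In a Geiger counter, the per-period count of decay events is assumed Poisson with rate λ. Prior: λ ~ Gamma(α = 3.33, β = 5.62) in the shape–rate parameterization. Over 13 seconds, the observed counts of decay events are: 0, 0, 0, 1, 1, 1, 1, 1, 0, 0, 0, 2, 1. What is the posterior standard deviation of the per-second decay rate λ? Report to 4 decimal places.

With a Gamma(shape α, rate β) prior, the Poisson likelihood is conjugate: the posterior is Gamma(α + ΣXᵢ, β + n).
Sum of counts S = 8 over n = 13 seconds.
Posterior: Gamma(α+S, β+n) = Gamma(3.33+8, 5.62+13) = Gamma(11.33, 18.62).
SD = √α/β = √11.33/18.62 = 0.1808.

0.1808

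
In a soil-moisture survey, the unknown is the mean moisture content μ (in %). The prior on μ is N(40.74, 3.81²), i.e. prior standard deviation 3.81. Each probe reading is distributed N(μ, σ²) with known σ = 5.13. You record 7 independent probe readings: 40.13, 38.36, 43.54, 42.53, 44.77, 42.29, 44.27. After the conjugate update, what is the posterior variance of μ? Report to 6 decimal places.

For Normal data with known variance σ², a Normal(μ₀, σ₀²) prior on μ is conjugate. Posterior precision = 1/σ₀² + n/σ²; posterior mean is the precision-weighted average of μ₀ and x̄.
σ₀² = 3.81² = 14.5161, σ² = 5.13² = 26.3169; σ² + n·σ₀² = 26.3169 + 7·14.5161 = 127.9296.
Posterior precision = 1/σ₀² + n/σ² = 1/14.5161 + 7/26.3169 = (σ² + n·σ₀²)/(σ₀²σ²) = 127.9296/(14.5161·26.3169); posterior variance σₙ² = σ₀²σ²/(σ² + n·σ₀²) = 14.5161·26.3169/127.9296 = 2.986164.

2.986164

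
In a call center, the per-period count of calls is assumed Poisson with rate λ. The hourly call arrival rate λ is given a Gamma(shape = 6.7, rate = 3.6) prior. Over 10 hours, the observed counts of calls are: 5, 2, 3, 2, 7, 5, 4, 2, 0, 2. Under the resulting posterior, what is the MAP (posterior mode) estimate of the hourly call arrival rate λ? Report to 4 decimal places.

2.7721

With a Gamma(shape α, rate β) prior, the Poisson likelihood is conjugate: the posterior is Gamma(α + ΣXᵢ, β + n).
Sum of counts S = 32 over n = 10 hours.
Posterior: Gamma(α+S, β+n) = Gamma(6.7+32, 3.6+10) = Gamma(38.7, 13.6).
Mode of Gamma(α,β) for α≥1 is (α−1)/β = 37.7/13.6 = 2.7721.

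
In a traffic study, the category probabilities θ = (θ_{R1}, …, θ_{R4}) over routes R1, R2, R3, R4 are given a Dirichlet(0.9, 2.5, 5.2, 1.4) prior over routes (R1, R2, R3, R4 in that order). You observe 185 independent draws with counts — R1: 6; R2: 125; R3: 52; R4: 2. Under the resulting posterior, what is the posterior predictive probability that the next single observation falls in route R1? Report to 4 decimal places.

The Dirichlet prior is conjugate to the Multinomial likelihood: each posterior αⱼ = prior αⱼ + observed count nⱼ.
Posterior concentration: (6.9, 127.5, 57.2, 3.4), total = 195.0.
P(next = R1 | data) = α_{R1}/Σα = 0.0354.

0.0354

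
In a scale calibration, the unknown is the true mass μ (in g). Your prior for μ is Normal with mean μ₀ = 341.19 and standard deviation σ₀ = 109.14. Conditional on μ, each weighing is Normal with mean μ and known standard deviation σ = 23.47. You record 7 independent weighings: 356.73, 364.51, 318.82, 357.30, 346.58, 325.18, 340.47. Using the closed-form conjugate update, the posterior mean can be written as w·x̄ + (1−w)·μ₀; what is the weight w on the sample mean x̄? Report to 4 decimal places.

For Normal data with known variance σ², a Normal(μ₀, σ₀²) prior on μ is conjugate. Posterior precision = 1/σ₀² + n/σ²; posterior mean is the precision-weighted average of μ₀ and x̄.
σ₀² = 109.14² = 11911.5396, σ² = 23.47² = 550.8409. Prior precision 1/σ₀² = 1/11911.5396; data precision n/σ² = 7/550.8409.
w = (n/σ²)/(1/σ₀² + n/σ²) = n·σ₀²/(σ² + n·σ₀²) = 7·11911.5396/(550.8409 + 7·11911.5396) = 83380.7772/83931.6181 = 0.9934.

0.9934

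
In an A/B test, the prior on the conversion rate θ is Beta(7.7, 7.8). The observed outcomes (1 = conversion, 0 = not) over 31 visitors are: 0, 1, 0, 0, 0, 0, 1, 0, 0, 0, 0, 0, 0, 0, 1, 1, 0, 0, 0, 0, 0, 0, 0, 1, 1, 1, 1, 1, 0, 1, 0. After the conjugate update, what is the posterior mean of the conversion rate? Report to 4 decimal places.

0.3806

The Beta prior is conjugate to a Binomial/Bernoulli likelihood; the update adds successes to α and failures to β.
Posterior: Beta(α+k, β+n−k) = Beta(7.7+10, 7.8+21) = Beta(17.7, 28.8).
Posterior mean = α/(α+β) = 17.7/46.5 = 0.3806.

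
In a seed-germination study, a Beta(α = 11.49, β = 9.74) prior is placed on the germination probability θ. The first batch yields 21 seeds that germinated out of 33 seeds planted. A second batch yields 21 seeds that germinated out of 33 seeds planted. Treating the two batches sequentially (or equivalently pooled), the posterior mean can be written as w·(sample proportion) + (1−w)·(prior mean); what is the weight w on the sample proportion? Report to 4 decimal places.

0.7566

The Beta prior is conjugate to a Binomial/Bernoulli likelihood; the update adds successes to α and failures to β.
Total number of seeds planted: n = 33 + 33 = 66.
Posterior mean = (α₀+k)/(α₀+β₀+n) = [n/(α₀+β₀+n)]·(k/n) + [(α₀+β₀)/(α₀+β₀+n)]·α₀/(α₀+β₀), so only n and the prior enter the weight.
The weight on the data is w = n/(α₀+β₀+n) = 66/(11.49+9.74+66) = 66/87.23 = 0.7566.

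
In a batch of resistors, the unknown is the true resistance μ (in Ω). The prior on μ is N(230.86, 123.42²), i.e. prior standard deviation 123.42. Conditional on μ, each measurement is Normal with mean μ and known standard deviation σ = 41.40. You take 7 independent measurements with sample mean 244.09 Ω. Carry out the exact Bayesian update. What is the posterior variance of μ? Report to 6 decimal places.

240.977882

For Normal data with known variance σ², a Normal(μ₀, σ₀²) prior on μ is conjugate. Posterior precision = 1/σ₀² + n/σ²; posterior mean is the precision-weighted average of μ₀ and x̄.
σ₀² = 123.42² = 15232.4964, σ² = 41.40² = 1713.96; σ² + n·σ₀² = 1713.96 + 7·15232.4964 = 108341.4348.
Posterior precision = 1/σ₀² + n/σ² = 1/15232.4964 + 7/1713.96 = (σ² + n·σ₀²)/(σ₀²σ²) = 108341.4348/(15232.4964·1713.96); posterior variance σₙ² = σ₀²σ²/(σ² + n·σ₀²) = 15232.4964·1713.96/108341.4348 = 240.977882.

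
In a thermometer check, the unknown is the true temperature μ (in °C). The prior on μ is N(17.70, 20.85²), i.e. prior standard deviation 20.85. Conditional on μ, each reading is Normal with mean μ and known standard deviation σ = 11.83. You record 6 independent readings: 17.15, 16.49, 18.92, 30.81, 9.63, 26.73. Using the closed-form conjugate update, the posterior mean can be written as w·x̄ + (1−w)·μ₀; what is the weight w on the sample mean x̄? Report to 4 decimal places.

0.9491

For Normal data with known variance σ², a Normal(μ₀, σ₀²) prior on μ is conjugate. Posterior precision = 1/σ₀² + n/σ²; posterior mean is the precision-weighted average of μ₀ and x̄.
σ₀² = 20.85² = 434.7225, σ² = 11.83² = 139.9489. Prior precision 1/σ₀² = 1/434.7225; data precision n/σ² = 6/139.9489.
w = (n/σ²)/(1/σ₀² + n/σ²) = n·σ₀²/(σ² + n·σ₀²) = 6·434.7225/(139.9489 + 6·434.7225) = 2608.335/2748.2839 = 0.9491.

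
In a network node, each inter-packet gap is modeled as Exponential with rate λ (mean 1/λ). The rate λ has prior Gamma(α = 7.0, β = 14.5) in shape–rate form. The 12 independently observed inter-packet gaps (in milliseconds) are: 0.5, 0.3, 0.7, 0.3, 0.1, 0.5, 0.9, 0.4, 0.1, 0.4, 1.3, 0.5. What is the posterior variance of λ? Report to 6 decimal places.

0.045211

With a Gamma(shape α, rate β) prior on the exponential rate λ, the posterior after n observations with total T = Σxᵢ is Gamma(α+n, β+T).
Sum of observations T = 6.0 milliseconds; n = 12.
Posterior: Gamma(7.0+12, 14.5+6.0) = Gamma(19.0, 20.5).
Var = α/β² = 0.045211.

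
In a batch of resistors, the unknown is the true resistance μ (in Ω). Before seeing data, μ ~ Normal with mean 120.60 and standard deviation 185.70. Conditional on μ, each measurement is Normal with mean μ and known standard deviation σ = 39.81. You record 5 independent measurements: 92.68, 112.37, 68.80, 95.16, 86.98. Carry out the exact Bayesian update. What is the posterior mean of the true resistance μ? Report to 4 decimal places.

91.4658

For Normal data with known variance σ², a Normal(μ₀, σ₀²) prior on μ is conjugate. Posterior precision = 1/σ₀² + n/σ²; posterior mean is the precision-weighted average of μ₀ and x̄.
Σxᵢ = 92.68 + 112.37 + 68.80 + 95.16 + 86.98 = 455.99, so n·x̄ = 455.99.
σ₀² = 185.70² = 34484.49, σ² = 39.81² = 1584.8361; σ² + n·σ₀² = 1584.8361 + 5·34484.49 = 174007.2861.
Posterior mean = (μ₀/σ₀² + n·x̄/σ²)/(1/σ₀² + n/σ²) = (σ²·μ₀ + σ₀²·n·x̄)/(σ² + n·σ₀²) = (1584.8361·120.60 + 34484.49·455.99)/174007.2861 = 15915713.82876/174007.2861 = 91.4658.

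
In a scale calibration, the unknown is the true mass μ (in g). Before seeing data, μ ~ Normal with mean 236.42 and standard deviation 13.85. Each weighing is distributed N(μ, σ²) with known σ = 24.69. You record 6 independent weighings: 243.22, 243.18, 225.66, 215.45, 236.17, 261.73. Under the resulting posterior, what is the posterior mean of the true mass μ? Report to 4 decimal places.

For Normal data with known variance σ², a Normal(μ₀, σ₀²) prior on μ is conjugate. Posterior precision = 1/σ₀² + n/σ²; posterior mean is the precision-weighted average of μ₀ and x̄.
Σxᵢ = 243.22 + 243.18 + 225.66 + 215.45 + 236.17 + 261.73 = 1425.41, so n·x̄ = 1425.41.
σ₀² = 13.85² = 191.8225, σ² = 24.69² = 609.5961; σ² + n·σ₀² = 609.5961 + 6·191.8225 = 1760.5311.
Posterior mean = (μ₀/σ₀² + n·x̄/σ²)/(1/σ₀² + n/σ²) = (σ²·μ₀ + σ₀²·n·x̄)/(σ² + n·σ₀²) = (609.5961·236.42 + 191.8225·1425.41)/1760.5311 = 417546.419687/1760.5311 = 237.1707.

237.1707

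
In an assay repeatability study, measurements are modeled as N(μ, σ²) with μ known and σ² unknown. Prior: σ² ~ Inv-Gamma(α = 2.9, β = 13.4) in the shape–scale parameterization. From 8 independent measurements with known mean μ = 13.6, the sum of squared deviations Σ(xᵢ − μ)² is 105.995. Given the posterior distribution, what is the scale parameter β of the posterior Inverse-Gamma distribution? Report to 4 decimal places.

With known mean μ and an Inverse-Gamma(α, β) prior on σ², the Normal likelihood is conjugate: posterior is Inv-Gamma(α + n/2, β + Σ(xᵢ−μ)²/2).
Posterior: Inv-Gamma(2.9 + 8/2, 13.4 + 105.995/2) = Inv-Gamma(6.90, 66.3975).
Posterior β = 66.3975.

66.3975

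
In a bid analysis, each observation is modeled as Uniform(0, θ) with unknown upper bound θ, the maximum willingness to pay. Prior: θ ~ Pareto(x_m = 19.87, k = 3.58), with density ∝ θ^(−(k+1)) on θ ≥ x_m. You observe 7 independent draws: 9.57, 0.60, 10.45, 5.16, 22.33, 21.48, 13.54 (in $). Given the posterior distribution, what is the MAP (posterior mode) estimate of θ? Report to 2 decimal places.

A Pareto(scale x_m, shape k) prior on the upper bound θ of Uniform(0, θ) is conjugate: posterior is Pareto(max(x_m, max xᵢ), k + n).
Sample maximum = 22.33; prior scale x_m = 19.87 → posterior scale = max = 22.33.
Posterior shape = 3.58 + 7 = 10.58.
The Pareto density is decreasing on [x_m, ∞), so the mode is x_m = 22.33.

22.33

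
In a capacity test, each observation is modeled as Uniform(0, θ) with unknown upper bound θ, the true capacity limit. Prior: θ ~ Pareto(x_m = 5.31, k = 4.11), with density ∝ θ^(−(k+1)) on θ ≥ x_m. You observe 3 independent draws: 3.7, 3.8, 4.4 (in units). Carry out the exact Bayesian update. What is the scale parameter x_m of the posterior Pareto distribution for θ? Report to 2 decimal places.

5.31

A Pareto(scale x_m, shape k) prior on the upper bound θ of Uniform(0, θ) is conjugate: posterior is Pareto(max(x_m, max xᵢ), k + n).
Sample maximum = 4.4; prior scale x_m = 5.31 → posterior scale = max = 5.31.
Posterior shape = 4.11 + 3 = 7.11.
Posterior scale x_m = 5.31.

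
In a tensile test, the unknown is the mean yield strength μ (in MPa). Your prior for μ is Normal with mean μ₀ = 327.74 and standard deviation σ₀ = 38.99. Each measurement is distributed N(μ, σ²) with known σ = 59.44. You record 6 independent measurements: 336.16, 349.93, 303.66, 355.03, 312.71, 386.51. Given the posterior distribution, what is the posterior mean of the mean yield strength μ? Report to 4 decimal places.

For Normal data with known variance σ², a Normal(μ₀, σ₀²) prior on μ is conjugate. Posterior precision = 1/σ₀² + n/σ²; posterior mean is the precision-weighted average of μ₀ and x̄.
Σxᵢ = 336.16 + 349.93 + 303.66 + 355.03 + 312.71 + 386.51 = 2044, so n·x̄ = 2044.
σ₀² = 38.99² = 1520.2201, σ² = 59.44² = 3533.1136; σ² + n·σ₀² = 3533.1136 + 6·1520.2201 = 12654.4342.
Posterior mean = (μ₀/σ₀² + n·x̄/σ²)/(1/σ₀² + n/σ²) = (σ²·μ₀ + σ₀²·n·x̄)/(σ² + n·σ₀²) = (3533.1136·327.74 + 1520.2201·2044)/12654.4342 = 4265272.535664/12654.4342 = 337.0575.

337.0575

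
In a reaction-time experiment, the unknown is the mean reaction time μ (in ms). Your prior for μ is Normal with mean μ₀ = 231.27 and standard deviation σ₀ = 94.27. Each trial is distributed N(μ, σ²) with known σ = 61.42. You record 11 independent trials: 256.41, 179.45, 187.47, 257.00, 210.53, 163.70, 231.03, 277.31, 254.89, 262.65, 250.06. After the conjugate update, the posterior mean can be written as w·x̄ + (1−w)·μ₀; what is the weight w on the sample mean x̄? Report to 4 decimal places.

0.9628

For Normal data with known variance σ², a Normal(μ₀, σ₀²) prior on μ is conjugate. Posterior precision = 1/σ₀² + n/σ²; posterior mean is the precision-weighted average of μ₀ and x̄.
σ₀² = 94.27² = 8886.8329, σ² = 61.42² = 3772.4164. Prior precision 1/σ₀² = 1/8886.8329; data precision n/σ² = 11/3772.4164.
w = (n/σ²)/(1/σ₀² + n/σ²) = n·σ₀²/(σ² + n·σ₀²) = 11·8886.8329/(3772.4164 + 11·8886.8329) = 97755.1619/101527.5783 = 0.9628.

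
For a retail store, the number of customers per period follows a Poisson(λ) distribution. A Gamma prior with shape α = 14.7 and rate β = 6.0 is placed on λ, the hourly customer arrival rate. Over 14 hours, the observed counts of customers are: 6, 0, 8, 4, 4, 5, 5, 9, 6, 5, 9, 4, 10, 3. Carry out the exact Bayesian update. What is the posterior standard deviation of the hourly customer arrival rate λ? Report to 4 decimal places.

With a Gamma(shape α, rate β) prior, the Poisson likelihood is conjugate: the posterior is Gamma(α + ΣXᵢ, β + n).
Sum of counts S = 78 over n = 14 hours.
Posterior: Gamma(α+S, β+n) = Gamma(14.7+78, 6.0+14) = Gamma(92.7, 20.0).
SD = √α/β = √92.7/20.0 = 0.4814.

0.4814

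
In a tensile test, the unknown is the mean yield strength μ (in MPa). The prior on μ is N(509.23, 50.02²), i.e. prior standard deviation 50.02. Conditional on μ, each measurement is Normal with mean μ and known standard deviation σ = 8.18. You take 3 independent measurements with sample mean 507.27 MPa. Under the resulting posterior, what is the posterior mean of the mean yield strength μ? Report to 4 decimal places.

507.2873

For Normal data with known variance σ², a Normal(μ₀, σ₀²) prior on μ is conjugate. Posterior precision = 1/σ₀² + n/σ²; posterior mean is the precision-weighted average of μ₀ and x̄.
n·x̄ = 3·507.27 = 1521.81.
σ₀² = 50.02² = 2502.0004, σ² = 8.18² = 66.9124; σ² + n·σ₀² = 66.9124 + 3·2502.0004 = 7572.9136.
Posterior mean = (μ₀/σ₀² + n·x̄/σ²)/(1/σ₀² + n/σ²) = (σ²·μ₀ + σ₀²·n·x̄)/(σ² + n·σ₀²) = (66.9124·509.23 + 2502.0004·1521.81)/7572.9136 = 3841643.030176/7572.9136 = 507.2873.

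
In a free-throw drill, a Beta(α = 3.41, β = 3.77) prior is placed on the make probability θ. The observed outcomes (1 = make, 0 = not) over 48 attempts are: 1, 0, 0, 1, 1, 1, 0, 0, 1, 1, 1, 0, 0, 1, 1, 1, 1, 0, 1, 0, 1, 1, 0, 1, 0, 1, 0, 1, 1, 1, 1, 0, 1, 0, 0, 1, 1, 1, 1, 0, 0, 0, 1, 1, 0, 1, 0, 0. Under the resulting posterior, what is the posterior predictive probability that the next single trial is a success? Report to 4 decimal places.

0.5692

The Beta prior is conjugate to a Binomial/Bernoulli likelihood; the update adds successes to α and failures to β.
Posterior: Beta(α+k, β+n−k) = Beta(3.41+28, 3.77+20) = Beta(31.41, 23.77).
For a single future Bernoulli trial, P(success | data) = α/(α+β) = 0.5692.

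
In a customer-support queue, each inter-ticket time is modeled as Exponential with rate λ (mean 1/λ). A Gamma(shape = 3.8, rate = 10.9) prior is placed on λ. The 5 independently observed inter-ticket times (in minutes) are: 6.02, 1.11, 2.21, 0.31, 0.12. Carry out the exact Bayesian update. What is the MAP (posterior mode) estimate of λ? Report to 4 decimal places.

With a Gamma(shape α, rate β) prior on the exponential rate λ, the posterior after n observations with total T = Σxᵢ is Gamma(α+n, β+T).
Sum of observations T = 9.77 minutes; n = 5.
Posterior: Gamma(3.8+5, 10.9+9.77) = Gamma(8.8, 20.67).
Mode = (α−1)/β = 0.3774.

0.3774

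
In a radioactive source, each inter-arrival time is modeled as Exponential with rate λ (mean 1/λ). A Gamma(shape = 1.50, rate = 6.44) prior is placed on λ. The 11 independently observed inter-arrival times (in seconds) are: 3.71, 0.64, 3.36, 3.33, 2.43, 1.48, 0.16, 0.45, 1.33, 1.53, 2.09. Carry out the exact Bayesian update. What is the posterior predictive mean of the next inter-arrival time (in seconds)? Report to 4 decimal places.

2.3435

With a Gamma(shape α, rate β) prior on the exponential rate λ, the posterior after n observations with total T = Σxᵢ is Gamma(α+n, β+T).
Sum of observations T = 20.51 seconds; n = 11.
Posterior: Gamma(1.50+11, 6.44+20.51) = Gamma(12.50, 26.95).
The predictive distribution for the next observation is Lomax; its mean is β/(α−1) = 26.95/11.50 = 2.3435.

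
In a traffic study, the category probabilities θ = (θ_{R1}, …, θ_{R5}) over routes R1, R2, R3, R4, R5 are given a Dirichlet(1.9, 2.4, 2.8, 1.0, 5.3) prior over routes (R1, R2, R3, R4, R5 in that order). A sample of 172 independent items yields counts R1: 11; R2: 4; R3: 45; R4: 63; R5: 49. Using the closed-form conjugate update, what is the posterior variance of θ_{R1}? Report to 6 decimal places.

0.000347

The Dirichlet prior is conjugate to the Multinomial likelihood: each posterior αⱼ = prior αⱼ + observed count nⱼ.
Posterior concentration: (12.9, 6.4, 47.8, 64.0, 54.3), total = 185.4.
Var[θ_j] = α_j(Σα−α_j)/((Σα)²(Σα+1)) = 12.9·172.5/(185.4²·186.4) = 0.000347.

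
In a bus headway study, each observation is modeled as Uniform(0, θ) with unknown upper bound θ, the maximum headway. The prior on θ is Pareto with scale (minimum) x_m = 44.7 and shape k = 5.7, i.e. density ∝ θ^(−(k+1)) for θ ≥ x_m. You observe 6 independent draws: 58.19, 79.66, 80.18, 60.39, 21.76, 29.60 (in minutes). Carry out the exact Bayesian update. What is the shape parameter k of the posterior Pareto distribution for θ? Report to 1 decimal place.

A Pareto(scale x_m, shape k) prior on the upper bound θ of Uniform(0, θ) is conjugate: posterior is Pareto(max(x_m, max xᵢ), k + n).
Sample maximum = 80.18; prior scale x_m = 44.7 → posterior scale = max = 80.18.
Posterior shape = 5.7 + 6 = 11.7.
Posterior shape k = 11.7.

11.7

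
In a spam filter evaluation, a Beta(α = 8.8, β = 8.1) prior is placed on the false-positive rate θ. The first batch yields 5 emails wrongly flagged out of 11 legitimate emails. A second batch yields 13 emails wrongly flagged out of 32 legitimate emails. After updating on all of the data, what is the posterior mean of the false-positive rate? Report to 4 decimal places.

The Beta prior is conjugate to a Binomial/Bernoulli likelihood; the update adds successes to α and failures to β.
After batch 1: Beta(8.8+5, 8.1+6) = Beta(13.8, 14.1).
After batch 2: Beta(13.8+13, 14.1+19) = Beta(26.8, 33.1).
Posterior mean = α/(α+β) = 26.8/59.9 = 0.4474.

0.4474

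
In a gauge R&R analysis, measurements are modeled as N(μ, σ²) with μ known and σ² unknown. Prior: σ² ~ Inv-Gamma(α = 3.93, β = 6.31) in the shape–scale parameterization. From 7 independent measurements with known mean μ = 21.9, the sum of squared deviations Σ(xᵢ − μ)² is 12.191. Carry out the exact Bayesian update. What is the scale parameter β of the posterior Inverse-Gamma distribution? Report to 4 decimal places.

With known mean μ and an Inverse-Gamma(α, β) prior on σ², the Normal likelihood is conjugate: posterior is Inv-Gamma(α + n/2, β + Σ(xᵢ−μ)²/2).
Posterior: Inv-Gamma(3.93 + 7/2, 6.31 + 12.191/2) = Inv-Gamma(7.43, 12.4055).
Posterior β = 12.4055.

12.4055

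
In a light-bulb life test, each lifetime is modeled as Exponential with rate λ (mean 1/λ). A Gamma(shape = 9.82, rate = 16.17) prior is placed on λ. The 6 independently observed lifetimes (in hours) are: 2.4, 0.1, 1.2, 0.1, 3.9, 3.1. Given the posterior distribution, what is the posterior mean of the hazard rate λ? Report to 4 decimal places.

0.5866

With a Gamma(shape α, rate β) prior on the exponential rate λ, the posterior after n observations with total T = Σxᵢ is Gamma(α+n, β+T).
Sum of observations T = 10.8 hours; n = 6.
Posterior: Gamma(9.82+6, 16.17+10.8) = Gamma(15.82, 26.97).
Posterior mean of λ = α/β = 15.82/26.97 = 0.5866.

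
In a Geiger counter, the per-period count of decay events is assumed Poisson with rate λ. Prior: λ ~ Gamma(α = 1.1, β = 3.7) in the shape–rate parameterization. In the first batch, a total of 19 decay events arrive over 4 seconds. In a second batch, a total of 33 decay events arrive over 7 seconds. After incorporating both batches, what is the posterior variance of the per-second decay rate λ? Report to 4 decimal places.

With a Gamma(shape α, rate β) prior, the Poisson likelihood is conjugate: the posterior is Gamma(α + ΣXᵢ, β + n).
After batch 1: Gamma(α+S, β+n) = Gamma(1.1+19, 3.7+4) = Gamma(20.1, 7.7).
After batch 2: Gamma(α+S, β+n) = Gamma(20.1+33, 7.7+7) = Gamma(53.1, 14.7).
Var = α/β² = 53.1/14.7² = 0.2457.

0.2457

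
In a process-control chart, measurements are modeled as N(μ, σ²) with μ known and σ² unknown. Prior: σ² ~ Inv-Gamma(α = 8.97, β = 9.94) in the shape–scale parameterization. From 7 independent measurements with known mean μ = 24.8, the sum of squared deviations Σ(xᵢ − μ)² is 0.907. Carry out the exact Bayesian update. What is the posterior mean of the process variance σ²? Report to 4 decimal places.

With known mean μ and an Inverse-Gamma(α, β) prior on σ², the Normal likelihood is conjugate: posterior is Inv-Gamma(α + n/2, β + Σ(xᵢ−μ)²/2).
Posterior: Inv-Gamma(8.97 + 7/2, 9.94 + 0.907/2) = Inv-Gamma(12.47, 10.3935).
E[σ²|data] = β/(α−1) = 10.3935/11.47 = 0.9061.

0.9061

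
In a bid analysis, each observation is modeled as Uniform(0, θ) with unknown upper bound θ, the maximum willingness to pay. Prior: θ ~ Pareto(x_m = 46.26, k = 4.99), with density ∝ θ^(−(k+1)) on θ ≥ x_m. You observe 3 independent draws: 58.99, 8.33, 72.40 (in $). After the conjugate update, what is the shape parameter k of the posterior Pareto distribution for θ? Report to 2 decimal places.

A Pareto(scale x_m, shape k) prior on the upper bound θ of Uniform(0, θ) is conjugate: posterior is Pareto(max(x_m, max xᵢ), k + n).
Sample maximum = 72.40; prior scale x_m = 46.26 → posterior scale = max = 72.40.
Posterior shape = 4.99 + 3 = 7.99.
Posterior shape k = 7.99.

7.99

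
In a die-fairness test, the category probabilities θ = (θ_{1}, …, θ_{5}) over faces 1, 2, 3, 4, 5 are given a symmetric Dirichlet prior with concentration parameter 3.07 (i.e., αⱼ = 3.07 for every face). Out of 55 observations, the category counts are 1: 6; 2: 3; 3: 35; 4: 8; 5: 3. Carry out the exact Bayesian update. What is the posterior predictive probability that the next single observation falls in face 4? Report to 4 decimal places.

0.1574

The Dirichlet prior is conjugate to the Multinomial likelihood: each posterior αⱼ = prior αⱼ + observed count nⱼ.
Posterior concentration: (9.07, 6.07, 38.07, 11.07, 6.07), total = 70.35.
P(next = 4 | data) = α_{4}/Σα = 0.1574.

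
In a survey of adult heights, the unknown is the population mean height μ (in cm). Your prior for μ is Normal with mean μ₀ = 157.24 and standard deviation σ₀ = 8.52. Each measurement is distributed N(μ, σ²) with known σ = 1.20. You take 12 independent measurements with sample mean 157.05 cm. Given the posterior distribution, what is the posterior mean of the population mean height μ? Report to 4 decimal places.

For Normal data with known variance σ², a Normal(μ₀, σ₀²) prior on μ is conjugate. Posterior precision = 1/σ₀² + n/σ²; posterior mean is the precision-weighted average of μ₀ and x̄.
n·x̄ = 12·157.05 = 1884.6.
σ₀² = 8.52² = 72.5904, σ² = 1.20² = 1.44; σ² + n·σ₀² = 1.44 + 12·72.5904 = 872.5248.
Posterior mean = (μ₀/σ₀² + n·x̄/σ²)/(1/σ₀² + n/σ²) = (σ²·μ₀ + σ₀²·n·x̄)/(σ² + n·σ₀²) = (1.44·157.24 + 72.5904·1884.6)/872.5248 = 137030.29344/872.5248 = 157.0503.

157.0503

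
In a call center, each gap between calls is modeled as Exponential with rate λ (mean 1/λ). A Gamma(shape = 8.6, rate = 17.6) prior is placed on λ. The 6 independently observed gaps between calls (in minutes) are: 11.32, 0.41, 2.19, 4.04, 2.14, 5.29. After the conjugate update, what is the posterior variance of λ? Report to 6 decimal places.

0.007900

With a Gamma(shape α, rate β) prior on the exponential rate λ, the posterior after n observations with total T = Σxᵢ is Gamma(α+n, β+T).
Sum of observations T = 25.39 minutes; n = 6.
Posterior: Gamma(8.6+6, 17.6+25.39) = Gamma(14.6, 42.99).
Var = α/β² = 0.007900.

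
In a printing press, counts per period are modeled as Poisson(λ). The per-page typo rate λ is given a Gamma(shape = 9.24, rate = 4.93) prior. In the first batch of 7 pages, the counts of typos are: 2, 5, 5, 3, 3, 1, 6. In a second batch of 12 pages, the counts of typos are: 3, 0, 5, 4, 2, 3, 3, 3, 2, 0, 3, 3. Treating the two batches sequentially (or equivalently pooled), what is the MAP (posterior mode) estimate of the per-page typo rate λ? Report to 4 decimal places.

2.6845

With a Gamma(shape α, rate β) prior, the Poisson likelihood is conjugate: the posterior is Gamma(α + ΣXᵢ, β + n).
Batch 1: sum of counts S = 25 over n = 7 pages.
After batch 1: Gamma(α+S, β+n) = Gamma(9.24+25, 4.93+7) = Gamma(34.24, 11.93).
Batch 2: sum of counts S = 31 over n = 12 pages.
After batch 2: Gamma(α+S, β+n) = Gamma(34.24+31, 11.93+12) = Gamma(65.24, 23.93).
Mode of Gamma(α,β) for α≥1 is (α−1)/β = 64.24/23.93 = 2.6845.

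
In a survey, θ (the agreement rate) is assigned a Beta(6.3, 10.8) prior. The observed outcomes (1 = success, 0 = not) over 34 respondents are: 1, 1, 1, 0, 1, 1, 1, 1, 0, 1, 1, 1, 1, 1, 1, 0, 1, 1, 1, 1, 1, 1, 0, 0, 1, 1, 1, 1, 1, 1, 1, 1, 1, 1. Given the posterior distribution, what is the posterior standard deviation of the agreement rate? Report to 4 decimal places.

The Beta prior is conjugate to a Binomial/Bernoulli likelihood; the update adds successes to α and failures to β.
Posterior: Beta(α+k, β+n−k) = Beta(6.3+29, 10.8+5) = Beta(35.3, 15.8).
Var = αβ/((α+β)²(α+β+1)) = 35.3·15.8/(51.1²·52.1) = 0.00409970; SD = √0.00409970 = 0.0640.

0.0640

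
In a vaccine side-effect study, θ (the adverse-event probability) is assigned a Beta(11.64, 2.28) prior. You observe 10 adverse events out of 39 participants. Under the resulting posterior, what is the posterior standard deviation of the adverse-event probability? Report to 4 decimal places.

The Beta prior is conjugate to a Binomial/Bernoulli likelihood; the update adds successes to α and failures to β.
Posterior: Beta(α+k, β+n−k) = Beta(11.64+10, 2.28+29) = Beta(21.64, 31.28).
Var = αβ/((α+β)²(α+β+1)) = 21.64·31.28/(52.92²·53.92) = 0.00448265; SD = √0.00448265 = 0.0670.

0.0670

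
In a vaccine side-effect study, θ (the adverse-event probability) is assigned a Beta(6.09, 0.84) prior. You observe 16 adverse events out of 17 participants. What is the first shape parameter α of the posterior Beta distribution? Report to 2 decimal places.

The Beta prior is conjugate to a Binomial/Bernoulli likelihood; the update adds successes to α and failures to β.
Posterior: Beta(α+k, β+n−k) = Beta(6.09+16, 0.84+1) = Beta(22.09, 1.84).
Posterior α = 22.09.

22.09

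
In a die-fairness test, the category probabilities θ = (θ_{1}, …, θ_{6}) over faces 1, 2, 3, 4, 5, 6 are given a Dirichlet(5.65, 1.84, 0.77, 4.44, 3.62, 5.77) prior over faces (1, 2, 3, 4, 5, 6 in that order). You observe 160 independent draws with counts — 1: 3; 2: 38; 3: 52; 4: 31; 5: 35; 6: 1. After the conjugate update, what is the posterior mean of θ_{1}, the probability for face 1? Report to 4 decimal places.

The Dirichlet prior is conjugate to the Multinomial likelihood: each posterior αⱼ = prior αⱼ + observed count nⱼ.
Posterior concentration: (8.65, 39.84, 52.77, 35.44, 38.62, 6.77), total = 182.09.
E[θ_{1}|data] = α_{1}/Σα = 8.65/182.09 = 0.0475.

0.0475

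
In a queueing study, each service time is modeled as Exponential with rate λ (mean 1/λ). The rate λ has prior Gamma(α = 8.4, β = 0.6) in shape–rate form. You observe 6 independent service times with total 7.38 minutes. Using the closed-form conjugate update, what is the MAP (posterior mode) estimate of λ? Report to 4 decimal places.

With a Gamma(shape α, rate β) prior on the exponential rate λ, the posterior after n observations with total T = Σxᵢ is Gamma(α+n, β+T).
Posterior: Gamma(8.4+6, 0.6+7.38) = Gamma(14.4, 7.98).
Mode = (α−1)/β = 1.6792.

1.6792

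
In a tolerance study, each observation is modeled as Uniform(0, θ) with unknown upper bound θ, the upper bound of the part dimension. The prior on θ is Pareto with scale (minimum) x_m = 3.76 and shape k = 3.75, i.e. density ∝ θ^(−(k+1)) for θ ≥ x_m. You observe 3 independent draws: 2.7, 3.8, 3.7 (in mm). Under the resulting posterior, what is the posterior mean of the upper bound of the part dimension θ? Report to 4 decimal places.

4.4609

A Pareto(scale x_m, shape k) prior on the upper bound θ of Uniform(0, θ) is conjugate: posterior is Pareto(max(x_m, max xᵢ), k + n).
Sample maximum = 3.8; prior scale x_m = 3.76 → posterior scale = max = 3.80.
Posterior shape = 3.75 + 3 = 6.75.
E[θ|data] = k·x_m/(k−1) = 6.75·3.80/5.75 = 4.4609.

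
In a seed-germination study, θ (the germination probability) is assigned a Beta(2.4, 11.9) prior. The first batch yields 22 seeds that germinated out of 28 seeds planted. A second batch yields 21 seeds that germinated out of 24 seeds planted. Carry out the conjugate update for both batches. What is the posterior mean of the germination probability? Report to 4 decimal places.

The Beta prior is conjugate to a Binomial/Bernoulli likelihood; the update adds successes to α and failures to β.
After batch 1: Beta(2.4+22, 11.9+6) = Beta(24.4, 17.9).
After batch 2: Beta(24.4+21, 17.9+3) = Beta(45.4, 20.9).
Posterior mean = α/(α+β) = 45.4/66.3 = 0.6848.

0.6848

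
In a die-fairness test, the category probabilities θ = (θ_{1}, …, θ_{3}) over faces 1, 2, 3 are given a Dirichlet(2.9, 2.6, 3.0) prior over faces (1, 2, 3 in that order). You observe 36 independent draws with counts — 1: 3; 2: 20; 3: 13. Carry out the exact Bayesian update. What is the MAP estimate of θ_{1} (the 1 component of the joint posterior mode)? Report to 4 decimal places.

The Dirichlet prior is conjugate to the Multinomial likelihood: each posterior αⱼ = prior αⱼ + observed count nⱼ.
Posterior concentration: (5.9, 22.6, 16.0), total = 44.5.
Joint mode component: (α_{1}−1)/(Σα−K) = 4.9/41.5 = 0.1181.

0.1181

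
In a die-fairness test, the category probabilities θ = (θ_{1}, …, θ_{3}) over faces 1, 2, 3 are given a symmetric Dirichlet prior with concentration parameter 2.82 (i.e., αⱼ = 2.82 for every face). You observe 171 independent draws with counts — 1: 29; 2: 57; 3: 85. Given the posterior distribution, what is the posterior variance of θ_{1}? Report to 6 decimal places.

The Dirichlet prior is conjugate to the Multinomial likelihood: each posterior αⱼ = prior αⱼ + observed count nⱼ.
Posterior concentration: (31.82, 59.82, 87.82), total = 179.46.
Var[θ_j] = α_j(Σα−α_j)/((Σα)²(Σα+1)) = 31.82·147.64/(179.46²·180.46) = 0.000808.

0.000808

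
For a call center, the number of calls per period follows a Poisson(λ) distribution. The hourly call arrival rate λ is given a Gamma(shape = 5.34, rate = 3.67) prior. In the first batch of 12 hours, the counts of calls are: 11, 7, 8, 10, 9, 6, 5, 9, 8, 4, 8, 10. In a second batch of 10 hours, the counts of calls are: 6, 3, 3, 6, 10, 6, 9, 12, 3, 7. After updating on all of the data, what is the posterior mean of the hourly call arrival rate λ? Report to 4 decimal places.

6.4410

With a Gamma(shape α, rate β) prior, the Poisson likelihood is conjugate: the posterior is Gamma(α + ΣXᵢ, β + n).
Batch 1: sum of counts S = 95 over n = 12 hours.
After batch 1: Gamma(α+S, β+n) = Gamma(5.34+95, 3.67+12) = Gamma(100.34, 15.67).
Batch 2: sum of counts S = 65 over n = 10 hours.
After batch 2: Gamma(α+S, β+n) = Gamma(100.34+65, 15.67+10) = Gamma(165.34, 25.67).
Posterior mean = α/β = 165.34/25.67 = 6.4410.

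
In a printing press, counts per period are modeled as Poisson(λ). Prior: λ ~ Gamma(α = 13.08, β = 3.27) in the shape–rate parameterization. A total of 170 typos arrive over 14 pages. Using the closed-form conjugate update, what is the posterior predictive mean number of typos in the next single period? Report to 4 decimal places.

With a Gamma(shape α, rate β) prior, the Poisson likelihood is conjugate: the posterior is Gamma(α + ΣXᵢ, β + n).
Posterior: Gamma(α+S, β+n) = Gamma(13.08+170, 3.27+14) = Gamma(183.08, 17.27).
The predictive distribution for one future period is NegBinom with mean α/β = 10.6010.

10.6010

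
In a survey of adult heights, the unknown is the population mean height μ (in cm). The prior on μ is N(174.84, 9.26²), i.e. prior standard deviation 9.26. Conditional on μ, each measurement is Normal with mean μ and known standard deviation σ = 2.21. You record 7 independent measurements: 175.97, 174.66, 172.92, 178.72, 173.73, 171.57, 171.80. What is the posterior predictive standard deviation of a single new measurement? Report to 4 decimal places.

For Normal data with known variance σ², a Normal(μ₀, σ₀²) prior on μ is conjugate. Posterior precision = 1/σ₀² + n/σ²; posterior mean is the precision-weighted average of μ₀ and x̄.
σ₀² = 9.26² = 85.7476, σ² = 2.21² = 4.8841; σ² + n·σ₀² = 4.8841 + 7·85.7476 = 605.1173.
Posterior precision = 1/σ₀² + n/σ² = 1/85.7476 + 7/4.8841 = (σ² + n·σ₀²)/(σ₀²σ²) = 605.1173/(85.7476·4.8841); posterior variance σₙ² = σ₀²σ²/(σ² + n·σ₀²) = 85.7476·4.8841/605.1173 = 0.692097.
Predictive variance for one new observation = σₙ² + σ² = 85.7476·4.8841/605.1173 + 4.8841 = σ²·(σ₀² + 605.1173)/605.1173 = 4.8841·690.8649/605.1173 = 5.576197; SD = √(4.8841·690.8649/605.1173) = 2.3614.

2.3614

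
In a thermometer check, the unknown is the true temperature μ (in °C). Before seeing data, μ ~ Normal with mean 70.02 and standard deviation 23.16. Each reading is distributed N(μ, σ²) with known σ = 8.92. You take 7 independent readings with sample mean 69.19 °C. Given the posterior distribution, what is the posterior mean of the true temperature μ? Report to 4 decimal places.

For Normal data with known variance σ², a Normal(μ₀, σ₀²) prior on μ is conjugate. Posterior precision = 1/σ₀² + n/σ²; posterior mean is the precision-weighted average of μ₀ and x̄.
n·x̄ = 7·69.19 = 484.33.
σ₀² = 23.16² = 536.3856, σ² = 8.92² = 79.5664; σ² + n·σ₀² = 79.5664 + 7·536.3856 = 3834.2656.
Posterior mean = (μ₀/σ₀² + n·x̄/σ²)/(1/σ₀² + n/σ²) = (σ²·μ₀ + σ₀²·n·x̄)/(σ² + n·σ₀²) = (79.5664·70.02 + 536.3856·484.33)/3834.2656 = 265358.876976/3834.2656 = 69.2072.

69.2072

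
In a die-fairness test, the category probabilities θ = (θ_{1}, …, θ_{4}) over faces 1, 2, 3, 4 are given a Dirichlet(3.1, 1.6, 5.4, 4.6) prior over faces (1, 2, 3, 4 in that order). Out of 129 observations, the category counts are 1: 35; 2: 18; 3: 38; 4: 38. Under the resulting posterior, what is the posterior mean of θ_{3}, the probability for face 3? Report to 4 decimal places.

The Dirichlet prior is conjugate to the Multinomial likelihood: each posterior αⱼ = prior αⱼ + observed count nⱼ.
Posterior concentration: (38.1, 19.6, 43.4, 42.6), total = 143.7.
E[θ_{3}|data] = α_{3}/Σα = 43.4/143.7 = 0.3020.

0.3020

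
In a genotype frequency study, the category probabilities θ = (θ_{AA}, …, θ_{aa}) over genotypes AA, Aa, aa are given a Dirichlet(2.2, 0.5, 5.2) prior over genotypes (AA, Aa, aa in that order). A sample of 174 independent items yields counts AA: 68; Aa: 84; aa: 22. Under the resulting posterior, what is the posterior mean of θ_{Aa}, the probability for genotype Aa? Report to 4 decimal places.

0.4645

The Dirichlet prior is conjugate to the Multinomial likelihood: each posterior αⱼ = prior αⱼ + observed count nⱼ.
Posterior concentration: (70.2, 84.5, 27.2), total = 181.9.
E[θ_{Aa}|data] = α_{Aa}/Σα = 84.5/181.9 = 0.4645.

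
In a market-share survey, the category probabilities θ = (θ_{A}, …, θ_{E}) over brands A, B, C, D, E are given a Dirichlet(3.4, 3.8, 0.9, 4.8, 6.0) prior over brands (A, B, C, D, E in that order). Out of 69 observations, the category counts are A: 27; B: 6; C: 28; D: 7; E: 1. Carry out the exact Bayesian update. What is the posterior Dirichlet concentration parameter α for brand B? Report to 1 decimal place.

9.8

The Dirichlet prior is conjugate to the Multinomial likelihood: each posterior αⱼ = prior αⱼ + observed count nⱼ.
Posterior concentration: (30.4, 9.8, 28.9, 11.8, 7.0), total = 87.9.
α_{B} = 3.8 + 6 = 9.8.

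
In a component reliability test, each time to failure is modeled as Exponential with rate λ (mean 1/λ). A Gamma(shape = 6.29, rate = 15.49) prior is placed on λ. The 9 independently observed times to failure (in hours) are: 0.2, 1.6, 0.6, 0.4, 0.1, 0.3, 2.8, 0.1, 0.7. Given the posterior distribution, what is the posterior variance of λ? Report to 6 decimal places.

0.030774

With a Gamma(shape α, rate β) prior on the exponential rate λ, the posterior after n observations with total T = Σxᵢ is Gamma(α+n, β+T).
Sum of observations T = 6.8 hours; n = 9.
Posterior: Gamma(6.29+9, 15.49+6.8) = Gamma(15.29, 22.29).
Var = α/β² = 0.030774.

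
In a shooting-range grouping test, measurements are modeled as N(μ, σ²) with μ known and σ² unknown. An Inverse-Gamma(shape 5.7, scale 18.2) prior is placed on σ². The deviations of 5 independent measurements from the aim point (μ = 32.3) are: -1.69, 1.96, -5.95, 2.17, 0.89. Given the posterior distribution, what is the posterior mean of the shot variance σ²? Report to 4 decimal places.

With known mean μ and an Inverse-Gamma(α, β) prior on σ², the Normal likelihood is conjugate: posterior is Inv-Gamma(α + n/2, β + Σ(xᵢ−μ)²/2).
Σ(xᵢ−μ)² = (-1.69)² + (1.96)² + (-5.95)² + (2.17)² + (0.89)² = 47.6012.
Posterior: Inv-Gamma(5.7 + 5/2, 18.2 + 47.6012/2) = Inv-Gamma(8.20, 42.00060).
E[σ²|data] = β/(α−1) = 42.00060/7.20 = 5.8334.

5.8334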